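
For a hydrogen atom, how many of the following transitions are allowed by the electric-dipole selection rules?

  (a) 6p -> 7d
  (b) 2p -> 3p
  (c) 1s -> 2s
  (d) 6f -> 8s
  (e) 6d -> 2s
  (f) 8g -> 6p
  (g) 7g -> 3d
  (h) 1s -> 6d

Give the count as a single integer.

(a) allowed
(b) forbidden — Δl = +0 (E1 requires Δl = ±1)
(c) forbidden — Δl = +0 (E1 requires Δl = ±1)
(d) forbidden — Δl = -3 (E1 requires Δl = ±1)
(e) forbidden — Δl = -2 (E1 requires Δl = ±1)
(f) forbidden — Δl = -3 (E1 requires Δl = ±1)
(g) forbidden — Δl = -2 (E1 requires Δl = ±1)
(h) forbidden — Δl = +2 (E1 requires Δl = ±1)
Total allowed: 1 of 8.

1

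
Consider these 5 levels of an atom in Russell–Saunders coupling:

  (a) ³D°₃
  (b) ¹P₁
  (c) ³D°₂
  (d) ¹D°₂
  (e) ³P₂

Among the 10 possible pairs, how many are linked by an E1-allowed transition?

3

(a)–(b): forbidden (ΔS, ΔJ).
(a)–(c): forbidden (parity).
(a)–(d): forbidden (parity, ΔS).
(a)–(e): allowed.
(b)–(c): forbidden (ΔS).
(b)–(d): allowed.
(b)–(e): forbidden (parity, ΔS).
(c)–(d): forbidden (parity, ΔS).
(c)–(e): allowed.
(d)–(e): forbidden (ΔS).
Allowed pairs: 3 of 10.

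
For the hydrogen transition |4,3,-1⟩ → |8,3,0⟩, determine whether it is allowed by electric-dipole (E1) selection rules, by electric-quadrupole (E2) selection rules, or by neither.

Δl = 3 − 3 = +0; l_i + l_f = 6.
Δm_l = +1.
E1 (Δl = ±1, |Δm_l| ≤ 1): not satisfied.
E2 (Δl = 0,±2, l_i+l_f ≥ 2, |Δm_l| ≤ 2): satisfied.

E2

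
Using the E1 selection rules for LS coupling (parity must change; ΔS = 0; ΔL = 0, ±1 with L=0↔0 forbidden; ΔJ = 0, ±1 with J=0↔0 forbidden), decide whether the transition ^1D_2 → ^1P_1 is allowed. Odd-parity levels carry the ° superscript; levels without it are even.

Parity must change: even → even — ✗.
ΔS = 0: S: 0 → 0 — ✓.
ΔL = 0, ±1 (not L=0↔0): L: 2 → 1, ΔL = -1 — ✓.
ΔJ = 0, ±1 (not J=0↔0): J: 2 → 1, ΔJ = -1 — ✓.
Rule(s) violated: parity.

forbidden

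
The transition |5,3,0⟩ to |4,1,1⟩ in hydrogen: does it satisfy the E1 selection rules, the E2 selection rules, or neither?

Δl = 1 − 3 = -2; l_i + l_f = 4.
Δm_l = +1.
E1 (Δl = ±1, |Δm_l| ≤ 1): not satisfied.
E2 (Δl = 0,±2, l_i+l_f ≥ 2, |Δm_l| ≤ 2): satisfied.

E2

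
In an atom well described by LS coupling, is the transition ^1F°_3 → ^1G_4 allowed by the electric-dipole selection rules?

Initial level: S=0, L=3, J=3, parity odd. Final level: S=0, L=4, J=4, parity even.
ΔL = 0, ±1 (not L=0↔0): L: 3 → 4, ΔL = +1 — passes.
Parity must change: odd → even — passes.
ΔJ = 0, ±1 (not J=0↔0): J: 3 → 4, ΔJ = +1 — passes.
ΔS = 0: S: 0 → 0 — passes.
All four E1 rules are satisfied.

allowed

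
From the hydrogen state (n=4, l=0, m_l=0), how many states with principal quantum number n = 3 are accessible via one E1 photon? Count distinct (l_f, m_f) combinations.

3

E1 requires Δl = ±1, so l_f ∈ {-1, 1}; with 0 ≤ l_f ≤ n_f−1 = 2, the allowed l_f values are {1}.
For l_f = 1: m_f ∈ {m_i−1, m_i, m_i+1} ∩ [−1, 1] = {-1, 0, 1} → 3 states.
Total: 3.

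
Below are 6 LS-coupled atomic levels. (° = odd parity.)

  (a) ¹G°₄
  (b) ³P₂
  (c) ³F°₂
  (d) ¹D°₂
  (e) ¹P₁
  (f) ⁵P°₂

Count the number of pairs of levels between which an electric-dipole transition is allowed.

(a)–(b): forbidden (ΔS, ΔL, ΔJ).
(a)–(c): forbidden (parity, ΔS, ΔJ).
(a)–(d): forbidden (parity, ΔL, ΔJ).
(a)–(e): forbidden (ΔL, ΔJ).
(a)–(f): forbidden (parity, ΔS, ΔL, ΔJ).
(b)–(c): forbidden (ΔL).
(b)–(d): forbidden (ΔS).
(b)–(e): forbidden (parity, ΔS).
(b)–(f): forbidden (ΔS).
(c)–(d): forbidden (parity, ΔS).
(c)–(e): forbidden (ΔS, ΔL).
(c)–(f): forbidden (parity, ΔS, ΔL).
(d)–(e): allowed.
(d)–(f): forbidden (parity, ΔS).
(e)–(f): forbidden (ΔS).
Allowed pairs: 1 of 15.

1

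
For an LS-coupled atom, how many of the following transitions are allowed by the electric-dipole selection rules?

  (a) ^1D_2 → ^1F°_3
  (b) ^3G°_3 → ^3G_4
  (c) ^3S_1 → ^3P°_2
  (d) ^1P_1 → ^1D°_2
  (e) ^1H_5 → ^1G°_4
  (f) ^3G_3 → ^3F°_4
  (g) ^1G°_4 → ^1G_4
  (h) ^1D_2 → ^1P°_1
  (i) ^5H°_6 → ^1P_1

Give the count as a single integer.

8

(a) allowed
(b) allowed
(c) allowed
(d) allowed
(e) allowed
(f) allowed
(g) allowed
(h) allowed
(i) forbidden (ΔS, ΔL, ΔJ fail)
Total allowed: 8 of 9.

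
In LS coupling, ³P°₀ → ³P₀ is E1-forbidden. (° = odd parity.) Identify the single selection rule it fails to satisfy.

the J=0 ↔ J=0 exclusion

Parity must change: odd → even — passes.
ΔS = 0: S: 1 → 1 — passes.
ΔL = 0, ±1 (not L=0↔0): L: 1 → 1, ΔL = +0 — passes.
ΔJ = 0, ±1 (not J=0↔0): J: 0 → 0, ΔJ = +0 — fails.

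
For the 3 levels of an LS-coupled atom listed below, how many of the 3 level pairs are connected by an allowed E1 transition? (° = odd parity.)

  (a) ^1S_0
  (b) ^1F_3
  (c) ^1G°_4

1

(a)–(b): forbidden (parity, ΔL, ΔJ).
(a)–(c): forbidden (ΔL, ΔJ).
(b)–(c): allowed.
Allowed pairs: 1 of 3.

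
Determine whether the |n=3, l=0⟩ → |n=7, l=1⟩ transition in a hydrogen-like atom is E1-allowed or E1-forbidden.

allowed

Δl = 1 − 0 = +1; the E1 rule Δl = ±1 is ✓.
All E1 selection rules are satisfied.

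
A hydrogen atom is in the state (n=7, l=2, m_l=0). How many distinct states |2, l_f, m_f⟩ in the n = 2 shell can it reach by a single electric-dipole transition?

3

E1 requires Δl = ±1, so l_f ∈ {1, 3}; with 0 ≤ l_f ≤ n_f−1 = 1, the allowed l_f values are {1}.
For l_f = 1: m_f ∈ {m_i−1, m_i, m_i+1} ∩ [−1, 1] = {-1, 0, 1} → 3 states.
Total: 3.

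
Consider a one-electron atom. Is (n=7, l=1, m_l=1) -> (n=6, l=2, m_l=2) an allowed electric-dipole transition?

Δl = 2 − 1 = +1; the E1 rule Δl = ±1 is passes.
m_l: 1 → 2 (Δm_l = +1). |Δm_l| ≤ 1 passes.
All E1 selection rules are satisfied.

allowed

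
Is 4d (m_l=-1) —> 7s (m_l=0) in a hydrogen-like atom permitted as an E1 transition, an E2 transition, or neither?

E2

Δl = 0 − 2 = -2; l_i + l_f = 2.
Δm_l = +1.
E1 (Δl = ±1, |Δm_l| ≤ 1): not satisfied.
E2 (Δl = 0,±2, l_i+l_f ≥ 2, |Δm_l| ≤ 2): satisfied.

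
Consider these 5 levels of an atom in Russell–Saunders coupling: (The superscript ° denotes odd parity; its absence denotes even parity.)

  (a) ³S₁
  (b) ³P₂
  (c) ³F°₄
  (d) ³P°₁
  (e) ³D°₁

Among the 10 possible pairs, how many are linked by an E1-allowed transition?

(a)–(b): forbidden (parity).
(a)–(c): forbidden (ΔL, ΔJ).
(a)–(d): allowed.
(a)–(e): forbidden (ΔL).
(b)–(c): forbidden (ΔL, ΔJ).
(b)–(d): allowed.
(b)–(e): allowed.
(c)–(d): forbidden (parity, ΔL, ΔJ).
(c)–(e): forbidden (parity, ΔJ).
(d)–(e): forbidden (parity).
Allowed pairs: 3 of 10.

3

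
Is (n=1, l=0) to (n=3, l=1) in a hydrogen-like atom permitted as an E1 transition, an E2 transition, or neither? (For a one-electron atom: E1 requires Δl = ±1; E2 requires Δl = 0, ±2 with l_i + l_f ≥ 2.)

E1

Δl = 1 − 0 = +1; l_i + l_f = 1.
E1 (Δl = ±1): satisfied.
E2 (Δl = 0,±2, l_i+l_f ≥ 2): not satisfied.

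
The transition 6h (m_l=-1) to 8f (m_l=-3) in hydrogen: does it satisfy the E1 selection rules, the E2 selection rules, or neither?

Δl = 3 − 5 = -2; l_i + l_f = 8.
Δm_l = -2.
E1 (Δl = ±1, |Δm_l| ≤ 1): not satisfied.
E2 (Δl = 0,±2, l_i+l_f ≥ 2, |Δm_l| ≤ 2): satisfied.

E2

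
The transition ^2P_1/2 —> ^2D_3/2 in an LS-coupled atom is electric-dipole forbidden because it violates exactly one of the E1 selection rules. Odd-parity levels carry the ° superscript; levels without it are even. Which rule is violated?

Parity must change: even → even — violated.
ΔS = 0: S: 1/2 → 1/2 — satisfied.
ΔL = 0, ±1 (not L=0↔0): L: 1 → 2, ΔL = +1 — satisfied.
ΔJ = 0, ±1 (not J=0↔0): J: 1/2 → 3/2, ΔJ = +1 — satisfied.

parity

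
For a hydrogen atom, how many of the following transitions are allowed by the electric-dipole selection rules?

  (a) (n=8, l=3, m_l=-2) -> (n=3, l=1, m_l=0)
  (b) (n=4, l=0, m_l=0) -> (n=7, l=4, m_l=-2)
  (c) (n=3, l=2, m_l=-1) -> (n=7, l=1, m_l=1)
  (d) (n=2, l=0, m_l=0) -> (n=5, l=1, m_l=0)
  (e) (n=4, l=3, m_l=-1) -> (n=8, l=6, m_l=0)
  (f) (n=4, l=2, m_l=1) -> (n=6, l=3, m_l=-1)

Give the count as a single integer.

(a) forbidden — Δl = -2 (E1 requires Δl = ±1); Δm_l = +2 (E1 requires Δm_l = 0, ±1)
(b) forbidden — Δl = +4 (E1 requires Δl = ±1); Δm_l = -2 (E1 requires Δm_l = 0, ±1)
(c) forbidden — Δm_l = +2 (E1 requires Δm_l = 0, ±1)
(d) allowed
(e) forbidden — Δl = +3 (E1 requires Δl = ±1)
(f) forbidden — Δm_l = -2 (E1 requires Δm_l = 0, ±1)
Total allowed: 1 of 6.

1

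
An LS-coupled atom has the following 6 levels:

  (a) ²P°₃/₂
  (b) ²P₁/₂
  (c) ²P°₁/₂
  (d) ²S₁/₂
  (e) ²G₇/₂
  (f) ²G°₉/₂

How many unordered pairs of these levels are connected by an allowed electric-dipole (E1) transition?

5

(a)–(b): allowed.
(a)–(c): forbidden (parity).
(a)–(d): allowed.
(a)–(e): forbidden (ΔL, ΔJ).
(a)–(f): forbidden (parity, ΔL, ΔJ).
(b)–(c): allowed.
(b)–(d): forbidden (parity).
(b)–(e): forbidden (parity, ΔL, ΔJ).
(b)–(f): forbidden (ΔL, ΔJ).
(c)–(d): allowed.
(c)–(e): forbidden (ΔL, ΔJ).
(c)–(f): forbidden (parity, ΔL, ΔJ).
(d)–(e): forbidden (parity, ΔL, ΔJ).
(d)–(f): forbidden (ΔL, ΔJ).
(e)–(f): allowed.
Allowed pairs: 5 of 15.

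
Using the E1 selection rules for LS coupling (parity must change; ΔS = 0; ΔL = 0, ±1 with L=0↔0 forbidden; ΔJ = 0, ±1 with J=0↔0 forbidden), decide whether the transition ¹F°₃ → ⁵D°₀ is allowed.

forbidden

ΔJ = 0, ±1 (not J=0↔0): J: 3 → 0, ΔJ = -3 — fails.
ΔL = 0, ±1 (not L=0↔0): L: 3 → 2, ΔL = -1 — ok.
Parity must change: odd → odd — fails.
ΔS = 0: S: 0 → 2 — fails.
Rule(s) violated: parity, ΔS, ΔJ.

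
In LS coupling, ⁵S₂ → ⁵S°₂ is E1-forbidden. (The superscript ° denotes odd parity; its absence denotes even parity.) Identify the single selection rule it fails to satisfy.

ΔL = 0, ±1 (not L=0↔0): L: 0 → 0, ΔL = +0 — ✗.
ΔS = 0: S: 2 → 2 — ✓.
Parity must change: even → odd — ✓.
ΔJ = 0, ±1 (not J=0↔0): J: 2 → 2, ΔJ = +0 — ✓.

the L=0 ↔ L=0 exclusion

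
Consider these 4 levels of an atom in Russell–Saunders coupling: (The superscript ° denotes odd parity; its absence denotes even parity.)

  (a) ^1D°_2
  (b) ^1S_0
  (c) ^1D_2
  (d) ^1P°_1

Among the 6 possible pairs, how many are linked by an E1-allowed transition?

(a)–(b): forbidden (ΔL, ΔJ).
(a)–(c): allowed.
(a)–(d): forbidden (parity).
(b)–(c): forbidden (parity, ΔL, ΔJ).
(b)–(d): allowed.
(c)–(d): allowed.
Allowed pairs: 3 of 6.

3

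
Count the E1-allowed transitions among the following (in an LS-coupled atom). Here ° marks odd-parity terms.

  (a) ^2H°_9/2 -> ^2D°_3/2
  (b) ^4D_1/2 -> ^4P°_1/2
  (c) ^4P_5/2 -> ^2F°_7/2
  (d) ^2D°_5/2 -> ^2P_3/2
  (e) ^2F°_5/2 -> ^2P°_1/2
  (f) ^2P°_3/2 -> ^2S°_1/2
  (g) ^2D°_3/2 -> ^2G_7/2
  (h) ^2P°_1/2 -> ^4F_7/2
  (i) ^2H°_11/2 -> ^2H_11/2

(a) forbidden (parity, ΔL, ΔJ fail)
(b) allowed
(c) forbidden (ΔS, ΔL fail)
(d) allowed
(e) forbidden (parity, ΔL, ΔJ fail)
(f) forbidden (parity fails)
(g) forbidden (ΔL, ΔJ fail)
(h) forbidden (ΔS, ΔL, ΔJ fail)
(i) allowed
Total allowed: 3 of 9.

3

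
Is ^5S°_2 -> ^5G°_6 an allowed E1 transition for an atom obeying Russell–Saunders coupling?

forbidden

Parity must change: odd → odd — ✗.
ΔS = 0: S: 2 → 2 — ✓.
ΔL = 0, ±1 (not L=0↔0): L: 0 → 4, ΔL = +4 — ✗.
ΔJ = 0, ±1 (not J=0↔0): J: 2 → 6, ΔJ = +4 — ✗.
Rule(s) violated: parity, ΔL, ΔJ.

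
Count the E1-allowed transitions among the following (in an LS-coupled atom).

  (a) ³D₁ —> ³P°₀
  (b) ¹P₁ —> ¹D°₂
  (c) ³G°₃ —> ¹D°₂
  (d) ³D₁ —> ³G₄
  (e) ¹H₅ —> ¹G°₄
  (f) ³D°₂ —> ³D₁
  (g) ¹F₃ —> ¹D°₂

5

(a) allowed
(b) allowed
(c) forbidden (parity, ΔS, ΔL fail)
(d) forbidden (parity, ΔL, ΔJ fail)
(e) allowed
(f) allowed
(g) allowed
Total allowed: 5 of 7.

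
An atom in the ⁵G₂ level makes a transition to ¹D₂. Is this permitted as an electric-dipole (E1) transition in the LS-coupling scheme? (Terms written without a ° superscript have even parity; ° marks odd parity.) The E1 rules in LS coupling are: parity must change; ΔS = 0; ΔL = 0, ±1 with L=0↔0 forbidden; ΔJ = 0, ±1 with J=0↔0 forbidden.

Reading off the term symbols: S 2→0, L 4→2, J 2→2, parity even→even.
ΔJ = 0, ±1 (not J=0↔0): J: 2 → 2, ΔJ = +0 — ✓.
Parity must change: even → even — ✗.
ΔL = 0, ±1 (not L=0↔0): L: 4 → 2, ΔL = -2 — ✗.
ΔS = 0: S: 2 → 0 — ✗.
Rule(s) violated: parity, ΔS, ΔL.

forbidden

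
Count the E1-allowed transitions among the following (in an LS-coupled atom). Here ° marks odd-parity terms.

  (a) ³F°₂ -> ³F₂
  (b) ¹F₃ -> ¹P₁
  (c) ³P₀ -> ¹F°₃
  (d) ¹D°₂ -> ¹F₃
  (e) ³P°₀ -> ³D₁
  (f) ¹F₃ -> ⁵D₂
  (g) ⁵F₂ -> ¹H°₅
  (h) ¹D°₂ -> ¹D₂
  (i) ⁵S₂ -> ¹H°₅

4

(a) allowed
(b) forbidden (parity, ΔL, ΔJ fail)
(c) forbidden (ΔS, ΔL, ΔJ fail)
(d) allowed
(e) allowed
(f) forbidden (parity, ΔS fail)
(g) forbidden (ΔS, ΔL, ΔJ fail)
(h) allowed
(i) forbidden (ΔS, ΔL, ΔJ fail)
Total allowed: 4 of 9.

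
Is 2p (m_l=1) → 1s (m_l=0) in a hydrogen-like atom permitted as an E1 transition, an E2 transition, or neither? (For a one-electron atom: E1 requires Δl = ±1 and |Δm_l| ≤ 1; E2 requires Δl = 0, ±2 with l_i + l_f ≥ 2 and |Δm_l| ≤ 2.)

Δl = 0 − 1 = -1; l_i + l_f = 1.
Δm_l = -1.
E1 (Δl = ±1, |Δm_l| ≤ 1): satisfied.
E2 (Δl = 0,±2, l_i+l_f ≥ 2, |Δm_l| ≤ 2): not satisfied.

E1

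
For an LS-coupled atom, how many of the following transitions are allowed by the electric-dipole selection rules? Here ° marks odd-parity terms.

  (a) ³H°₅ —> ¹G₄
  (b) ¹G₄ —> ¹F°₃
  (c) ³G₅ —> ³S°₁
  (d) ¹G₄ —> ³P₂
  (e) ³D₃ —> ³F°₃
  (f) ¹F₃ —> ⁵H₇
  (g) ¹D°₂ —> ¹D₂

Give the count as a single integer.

3

(a) forbidden (ΔS fails)
(b) allowed
(c) forbidden (ΔL, ΔJ fail)
(d) forbidden (parity, ΔS, ΔL, ΔJ fail)
(e) allowed
(f) forbidden (parity, ΔS, ΔL, ΔJ fail)
(g) allowed
Total allowed: 3 of 7.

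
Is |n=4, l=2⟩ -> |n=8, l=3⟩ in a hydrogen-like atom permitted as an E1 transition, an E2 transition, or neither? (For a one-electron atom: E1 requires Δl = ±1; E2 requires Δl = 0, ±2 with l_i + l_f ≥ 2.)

Δl = 3 − 2 = +1; l_i + l_f = 5.
E1 (Δl = ±1): satisfied.
E2 (Δl = 0,±2, l_i+l_f ≥ 2): not satisfied.

E1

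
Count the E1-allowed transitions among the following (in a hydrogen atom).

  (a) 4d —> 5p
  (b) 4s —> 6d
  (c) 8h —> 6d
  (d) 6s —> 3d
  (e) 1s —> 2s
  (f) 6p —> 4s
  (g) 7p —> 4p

(a) allowed
(b) forbidden — Δl = +2 (E1 requires Δl = ±1)
(c) forbidden — Δl = -3 (E1 requires Δl = ±1)
(d) forbidden — Δl = +2 (E1 requires Δl = ±1)
(e) forbidden — Δl = +0 (E1 requires Δl = ±1)
(f) allowed
(g) forbidden — Δl = +0 (E1 requires Δl = ±1)
Total allowed: 2 of 7.

2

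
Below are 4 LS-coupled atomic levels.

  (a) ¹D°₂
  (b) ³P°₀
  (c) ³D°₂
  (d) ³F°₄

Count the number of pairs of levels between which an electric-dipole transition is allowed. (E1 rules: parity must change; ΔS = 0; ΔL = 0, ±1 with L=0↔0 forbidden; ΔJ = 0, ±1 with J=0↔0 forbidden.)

(a)–(b): forbidden (parity, ΔS, ΔJ).
(a)–(c): forbidden (parity, ΔS).
(a)–(d): forbidden (parity, ΔS, ΔJ).
(b)–(c): forbidden (parity, ΔJ).
(b)–(d): forbidden (parity, ΔL, ΔJ).
(c)–(d): forbidden (parity, ΔJ).
Allowed pairs: 0 of 6.

0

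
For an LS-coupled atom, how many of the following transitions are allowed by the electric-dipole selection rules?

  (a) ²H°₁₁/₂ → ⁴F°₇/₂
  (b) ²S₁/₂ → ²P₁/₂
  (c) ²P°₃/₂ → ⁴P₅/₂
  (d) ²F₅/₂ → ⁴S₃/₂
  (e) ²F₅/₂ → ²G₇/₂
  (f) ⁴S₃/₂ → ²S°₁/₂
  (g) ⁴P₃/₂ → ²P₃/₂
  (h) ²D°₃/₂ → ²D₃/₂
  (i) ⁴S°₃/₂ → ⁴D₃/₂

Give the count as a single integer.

1

(a) forbidden (parity, ΔS, ΔL, ΔJ fail)
(b) forbidden (parity fails)
(c) forbidden (ΔS fails)
(d) forbidden (parity, ΔS, ΔL fail)
(e) forbidden (parity fails)
(f) forbidden (ΔS, ΔL fail)
(g) forbidden (parity, ΔS fail)
(h) allowed
(i) forbidden (ΔL fails)
Total allowed: 1 of 9.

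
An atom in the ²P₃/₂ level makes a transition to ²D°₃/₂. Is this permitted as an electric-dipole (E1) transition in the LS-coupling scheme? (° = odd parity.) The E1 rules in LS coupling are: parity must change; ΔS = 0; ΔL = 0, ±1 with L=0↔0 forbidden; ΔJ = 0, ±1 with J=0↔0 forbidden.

Reading off the term symbols: S 1/2→1/2, L 1→2, J 3/2→3/2, parity even→odd.
Parity must change: even → odd — ok.
ΔS = 0: S: 1/2 → 1/2 — ok.
ΔL = 0, ±1 (not L=0↔0): L: 1 → 2, ΔL = +1 — ok.
ΔJ = 0, ±1 (not J=0↔0): J: 3/2 → 3/2, ΔJ = +0 — ok.
All four E1 rules are satisfied.

allowed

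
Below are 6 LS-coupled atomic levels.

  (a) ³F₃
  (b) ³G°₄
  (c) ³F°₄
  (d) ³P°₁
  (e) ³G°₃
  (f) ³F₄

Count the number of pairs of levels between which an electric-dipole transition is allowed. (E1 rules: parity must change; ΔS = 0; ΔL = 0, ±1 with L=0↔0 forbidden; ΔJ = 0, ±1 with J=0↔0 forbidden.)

6

(a)–(b): allowed.
(a)–(c): allowed.
(a)–(d): forbidden (ΔL, ΔJ).
(a)–(e): allowed.
(a)–(f): forbidden (parity).
(b)–(c): forbidden (parity).
(b)–(d): forbidden (parity, ΔL, ΔJ).
(b)–(e): forbidden (parity).
(b)–(f): allowed.
(c)–(d): forbidden (parity, ΔL, ΔJ).
(c)–(e): forbidden (parity).
(c)–(f): allowed.
(d)–(e): forbidden (parity, ΔL, ΔJ).
(d)–(f): forbidden (ΔL, ΔJ).
(e)–(f): allowed.
Allowed pairs: 6 of 15.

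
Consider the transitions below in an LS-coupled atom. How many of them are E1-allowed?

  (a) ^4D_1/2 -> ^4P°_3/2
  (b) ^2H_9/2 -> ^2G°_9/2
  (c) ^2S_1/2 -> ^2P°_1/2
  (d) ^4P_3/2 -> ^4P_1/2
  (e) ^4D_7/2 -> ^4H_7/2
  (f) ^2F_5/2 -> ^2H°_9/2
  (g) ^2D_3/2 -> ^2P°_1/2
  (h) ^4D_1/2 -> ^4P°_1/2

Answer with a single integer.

5

(a) allowed
(b) allowed
(c) allowed
(d) forbidden (parity fails)
(e) forbidden (parity, ΔL fail)
(f) forbidden (ΔL, ΔJ fail)
(g) allowed
(h) allowed
Total allowed: 5 of 8.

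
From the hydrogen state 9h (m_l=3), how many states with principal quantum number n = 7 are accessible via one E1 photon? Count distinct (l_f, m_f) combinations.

6

E1 requires Δl = ±1, so l_f ∈ {4, 6}; with 0 ≤ l_f ≤ n_f−1 = 6, the allowed l_f values are {4, 6}.
For l_f = 4: m_f ∈ {m_i−1, m_i, m_i+1} ∩ [−4, 4] = {2, 3, 4} → 3 states.
For l_f = 6: m_f ∈ {m_i−1, m_i, m_i+1} ∩ [−6, 6] = {2, 3, 4} → 3 states.
Total: 6.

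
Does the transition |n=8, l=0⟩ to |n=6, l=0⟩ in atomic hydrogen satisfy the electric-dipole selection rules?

l: 0 → 0 (Δl = +0). Δl = ±1 fails.
The transition is electric-dipole forbidden.

forbidden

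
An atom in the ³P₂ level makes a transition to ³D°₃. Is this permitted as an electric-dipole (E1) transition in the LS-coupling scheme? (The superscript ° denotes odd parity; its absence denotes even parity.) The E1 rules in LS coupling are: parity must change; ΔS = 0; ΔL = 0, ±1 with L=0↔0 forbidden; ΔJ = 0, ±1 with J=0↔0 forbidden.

allowed

Reading off the term symbols: S 1→1, L 1→2, J 2→3, parity even→odd.
Parity must change: even → odd — satisfied.
ΔL = 0, ±1 (not L=0↔0): L: 1 → 2, ΔL = +1 — satisfied.
ΔJ = 0, ±1 (not J=0↔0): J: 2 → 3, ΔJ = +1 — satisfied.
ΔS = 0: S: 1 → 1 — satisfied.
All four E1 rules are satisfied.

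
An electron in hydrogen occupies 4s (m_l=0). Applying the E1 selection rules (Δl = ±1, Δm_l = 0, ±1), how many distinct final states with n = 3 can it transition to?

3

E1 requires Δl = ±1, so l_f ∈ {-1, 1}; with 0 ≤ l_f ≤ n_f−1 = 2, the allowed l_f values are {1}.
For l_f = 1: m_f ∈ {m_i−1, m_i, m_i+1} ∩ [−1, 1] = {-1, 0, 1} → 3 states.
Total: 3.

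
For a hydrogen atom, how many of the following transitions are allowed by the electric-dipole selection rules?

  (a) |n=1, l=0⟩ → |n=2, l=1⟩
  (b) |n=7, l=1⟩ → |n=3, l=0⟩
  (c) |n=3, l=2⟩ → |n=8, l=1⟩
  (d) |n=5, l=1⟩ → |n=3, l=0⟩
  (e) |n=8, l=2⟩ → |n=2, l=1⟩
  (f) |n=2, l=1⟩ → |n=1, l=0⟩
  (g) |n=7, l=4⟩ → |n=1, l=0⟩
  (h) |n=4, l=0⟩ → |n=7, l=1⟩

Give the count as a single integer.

7

(a) allowed
(b) allowed
(c) allowed
(d) allowed
(e) allowed
(f) allowed
(g) forbidden — Δl = -4 (E1 requires Δl = ±1)
(h) allowed
Total allowed: 7 of 8.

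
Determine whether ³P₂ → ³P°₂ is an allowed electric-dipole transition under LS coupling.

Parity must change: even → odd — satisfied.
ΔS = 0: S: 1 → 1 — satisfied.
ΔL = 0, ±1 (not L=0↔0): L: 1 → 1, ΔL = +0 — satisfied.
ΔJ = 0, ±1 (not J=0↔0): J: 2 → 2, ΔJ = +0 — satisfied.
All four E1 rules are satisfied.

allowed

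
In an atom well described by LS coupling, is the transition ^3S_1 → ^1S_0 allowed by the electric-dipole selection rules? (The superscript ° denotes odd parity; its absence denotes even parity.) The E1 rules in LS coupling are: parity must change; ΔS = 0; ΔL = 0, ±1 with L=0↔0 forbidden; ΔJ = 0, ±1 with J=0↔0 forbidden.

forbidden

Initial level: S=1, L=0, J=1, parity even. Final level: S=0, L=0, J=0, parity even.
Parity must change: even → even — violated.
ΔS = 0: S: 1 → 0 — violated.
ΔL = 0, ±1 (not L=0↔0): L: 0 → 0, ΔL = +0 — violated.
ΔJ = 0, ±1 (not J=0↔0): J: 1 → 0, ΔJ = -1 — satisfied.
Rule(s) violated: parity, ΔS, ΔL.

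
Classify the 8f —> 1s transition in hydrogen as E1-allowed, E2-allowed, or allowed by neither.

Δl = 0 − 3 = -3; l_i + l_f = 3.
E1 (Δl = ±1): not satisfied.
E2 (Δl = 0,±2, l_i+l_f ≥ 2): not satisfied.

neither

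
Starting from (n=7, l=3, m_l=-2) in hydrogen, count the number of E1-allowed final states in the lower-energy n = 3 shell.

2

E1 requires Δl = ±1, so l_f ∈ {2, 4}; with 0 ≤ l_f ≤ n_f−1 = 2, the allowed l_f values are {2}.
For l_f = 2: m_f ∈ {m_i−1, m_i, m_i+1} ∩ [−2, 2] = {-2, -1} → 2 states.
Total: 2.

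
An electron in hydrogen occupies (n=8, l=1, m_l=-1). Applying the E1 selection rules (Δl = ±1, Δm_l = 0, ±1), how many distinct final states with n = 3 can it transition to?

E1 requires Δl = ±1, so l_f ∈ {0, 2}; with 0 ≤ l_f ≤ n_f−1 = 2, the allowed l_f values are {0, 2}.
For l_f = 0: m_f ∈ {m_i−1, m_i, m_i+1} ∩ [−0, 0] = {0} → 1 state.
For l_f = 2: m_f ∈ {m_i−1, m_i, m_i+1} ∩ [−2, 2] = {-2, -1, 0} → 3 states.
Total: 4.

4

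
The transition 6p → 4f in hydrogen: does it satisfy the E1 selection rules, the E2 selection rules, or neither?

Δl = 3 − 1 = +2; l_i + l_f = 4.
E1 (Δl = ±1): not satisfied.
E2 (Δl = 0,±2, l_i+l_f ≥ 2): satisfied.

E2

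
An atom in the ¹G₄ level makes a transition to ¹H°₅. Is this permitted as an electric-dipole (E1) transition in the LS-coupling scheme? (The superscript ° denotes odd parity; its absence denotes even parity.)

Reading off the term symbols: S 0→0, L 4→5, J 4→5, parity even→odd.
Parity must change: even → odd — passes.
ΔS = 0: S: 0 → 0 — passes.
ΔL = 0, ±1 (not L=0↔0): L: 4 → 5, ΔL = +1 — passes.
ΔJ = 0, ±1 (not J=0↔0): J: 4 → 5, ΔJ = +1 — passes.
All four E1 rules are satisfied.

allowed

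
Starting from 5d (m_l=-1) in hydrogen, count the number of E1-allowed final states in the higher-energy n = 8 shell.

E1 requires Δl = ±1, so l_f ∈ {1, 3}; with 0 ≤ l_f ≤ n_f−1 = 7, the allowed l_f values are {1, 3}.
For l_f = 1: m_f ∈ {m_i−1, m_i, m_i+1} ∩ [−1, 1] = {-1, 0} → 2 states.
For l_f = 3: m_f ∈ {m_i−1, m_i, m_i+1} ∩ [−3, 3] = {-2, -1, 0} → 3 states.
Total: 5.

5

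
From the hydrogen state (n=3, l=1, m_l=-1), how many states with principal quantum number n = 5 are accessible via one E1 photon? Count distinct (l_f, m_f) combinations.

E1 requires Δl = ±1, so l_f ∈ {0, 2}; with 0 ≤ l_f ≤ n_f−1 = 4, the allowed l_f values are {0, 2}.
For l_f = 0: m_f ∈ {m_i−1, m_i, m_i+1} ∩ [−0, 0] = {0} → 1 state.
For l_f = 2: m_f ∈ {m_i−1, m_i, m_i+1} ∩ [−2, 2] = {-2, -1, 0} → 3 states.
Total: 4.

4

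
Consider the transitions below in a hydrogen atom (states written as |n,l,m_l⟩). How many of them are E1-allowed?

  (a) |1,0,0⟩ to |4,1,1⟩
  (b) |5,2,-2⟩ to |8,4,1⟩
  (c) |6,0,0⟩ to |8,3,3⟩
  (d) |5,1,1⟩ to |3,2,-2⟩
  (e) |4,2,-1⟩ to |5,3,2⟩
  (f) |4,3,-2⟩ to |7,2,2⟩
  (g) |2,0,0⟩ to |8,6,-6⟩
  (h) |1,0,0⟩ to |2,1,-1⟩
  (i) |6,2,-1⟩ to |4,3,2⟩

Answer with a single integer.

(a) allowed
(b) forbidden — Δl = +2 (E1 requires Δl = ±1); Δm_l = +3 (E1 requires Δm_l = 0, ±1)
(c) forbidden — Δl = +3 (E1 requires Δl = ±1); Δm_l = +3 (E1 requires Δm_l = 0, ±1)
(d) forbidden — Δm_l = -3 (E1 requires Δm_l = 0, ±1)
(e) forbidden — Δm_l = +3 (E1 requires Δm_l = 0, ±1)
(f) forbidden — Δm_l = +4 (E1 requires Δm_l = 0, ±1)
(g) forbidden — Δl = +6 (E1 requires Δl = ±1); Δm_l = -6 (E1 requires Δm_l = 0, ±1)
(h) allowed
(i) forbidden — Δm_l = +3 (E1 requires Δm_l = 0, ±1)
Total allowed: 2 of 9.

2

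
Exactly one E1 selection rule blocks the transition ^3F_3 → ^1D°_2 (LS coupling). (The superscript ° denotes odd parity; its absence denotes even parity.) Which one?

the ΔS = 0 rule

Parity must change: even → odd — ok.
ΔS = 0: S: 1 → 0 — fails.
ΔL = 0, ±1 (not L=0↔0): L: 3 → 2, ΔL = -1 — ok.
ΔJ = 0, ±1 (not J=0↔0): J: 3 → 2, ΔJ = -1 — ok.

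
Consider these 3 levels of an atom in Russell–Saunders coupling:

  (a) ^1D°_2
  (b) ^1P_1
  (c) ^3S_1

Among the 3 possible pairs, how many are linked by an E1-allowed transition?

1

(a)–(b): allowed.
(a)–(c): forbidden (ΔS, ΔL).
(b)–(c): forbidden (parity, ΔS).
Allowed pairs: 1 of 3.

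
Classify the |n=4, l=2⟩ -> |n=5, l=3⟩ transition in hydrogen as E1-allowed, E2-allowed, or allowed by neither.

Δl = 3 − 2 = +1; l_i + l_f = 5.
E1 (Δl = ±1): satisfied.
E2 (Δl = 0,±2, l_i+l_f ≥ 2): not satisfied.

E1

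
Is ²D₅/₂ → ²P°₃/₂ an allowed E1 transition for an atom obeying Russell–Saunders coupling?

allowed

Reading off the term symbols: S 1/2→1/2, L 2→1, J 5/2→3/2, parity even→odd.
Parity must change: even → odd — ok.
ΔS = 0: S: 1/2 → 1/2 — ok.
ΔL = 0, ±1 (not L=0↔0): L: 2 → 1, ΔL = -1 — ok.
ΔJ = 0, ±1 (not J=0↔0): J: 5/2 → 3/2, ΔJ = -1 — ok.
All four E1 rules are satisfied.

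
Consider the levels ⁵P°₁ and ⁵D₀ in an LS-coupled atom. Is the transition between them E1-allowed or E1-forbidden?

allowed

Reading off the term symbols: S 2→2, L 1→2, J 1→0, parity odd→even.
Parity must change: odd → even — passes.
ΔL = 0, ±1 (not L=0↔0): L: 1 → 2, ΔL = +1 — passes.
ΔS = 0: S: 2 → 2 — passes.
ΔJ = 0, ±1 (not J=0↔0): J: 1 → 0, ΔJ = -1 — passes.
All four E1 rules are satisfied.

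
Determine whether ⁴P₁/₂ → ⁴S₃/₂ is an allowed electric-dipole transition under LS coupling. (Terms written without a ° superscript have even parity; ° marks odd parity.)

Initial level: S=3/2, L=1, J=1/2, parity even. Final level: S=3/2, L=0, J=3/2, parity even.
Parity must change: even → even — violated.
ΔS = 0: S: 3/2 → 3/2 — satisfied.
ΔL = 0, ±1 (not L=0↔0): L: 1 → 0, ΔL = -1 — satisfied.
ΔJ = 0, ±1 (not J=0↔0): J: 1/2 → 3/2, ΔJ = +1 — satisfied.
Rule(s) violated: parity.

forbidden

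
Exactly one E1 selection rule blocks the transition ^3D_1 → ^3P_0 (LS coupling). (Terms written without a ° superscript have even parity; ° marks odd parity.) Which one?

Parity must change: even → even — fails.
ΔJ = 0, ±1 (not J=0↔0): J: 1 → 0, ΔJ = -1 — ok.
ΔL = 0, ±1 (not L=0↔0): L: 2 → 1, ΔL = -1 — ok.
ΔS = 0: S: 1 → 1 — ok.

parity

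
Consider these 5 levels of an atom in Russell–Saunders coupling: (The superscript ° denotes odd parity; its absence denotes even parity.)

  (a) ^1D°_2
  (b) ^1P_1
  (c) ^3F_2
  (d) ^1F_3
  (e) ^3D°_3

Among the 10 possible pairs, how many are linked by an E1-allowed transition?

(a)–(b): allowed.
(a)–(c): forbidden (ΔS).
(a)–(d): allowed.
(a)–(e): forbidden (parity, ΔS).
(b)–(c): forbidden (parity, ΔS, ΔL).
(b)–(d): forbidden (parity, ΔL, ΔJ).
(b)–(e): forbidden (ΔS, ΔJ).
(c)–(d): forbidden (parity, ΔS).
(c)–(e): allowed.
(d)–(e): forbidden (ΔS).
Allowed pairs: 3 of 10.

3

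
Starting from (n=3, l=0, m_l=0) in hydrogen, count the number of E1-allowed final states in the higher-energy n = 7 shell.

3

E1 requires Δl = ±1, so l_f ∈ {-1, 1}; with 0 ≤ l_f ≤ n_f−1 = 6, the allowed l_f values are {1}.
For l_f = 1: m_f ∈ {m_i−1, m_i, m_i+1} ∩ [−1, 1] = {-1, 0, 1} → 3 states.
Total: 3.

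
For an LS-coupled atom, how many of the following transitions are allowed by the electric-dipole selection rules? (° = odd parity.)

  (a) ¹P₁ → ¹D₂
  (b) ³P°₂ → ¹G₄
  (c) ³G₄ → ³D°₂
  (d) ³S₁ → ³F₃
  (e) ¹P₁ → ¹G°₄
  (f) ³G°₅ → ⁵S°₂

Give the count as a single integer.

0

(a) forbidden (parity fails)
(b) forbidden (ΔS, ΔL, ΔJ fail)
(c) forbidden (ΔL, ΔJ fail)
(d) forbidden (parity, ΔL, ΔJ fail)
(e) forbidden (ΔL, ΔJ fail)
(f) forbidden (parity, ΔS, ΔL, ΔJ fail)
Total allowed: 0 of 6.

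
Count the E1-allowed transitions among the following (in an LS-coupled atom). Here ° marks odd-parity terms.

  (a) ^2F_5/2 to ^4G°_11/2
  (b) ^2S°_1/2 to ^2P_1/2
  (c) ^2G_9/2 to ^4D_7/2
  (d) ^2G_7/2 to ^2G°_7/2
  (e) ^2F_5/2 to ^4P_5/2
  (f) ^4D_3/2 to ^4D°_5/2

(a) forbidden (ΔS, ΔJ fail)
(b) allowed
(c) forbidden (parity, ΔS, ΔL fail)
(d) allowed
(e) forbidden (parity, ΔS, ΔL fail)
(f) allowed
Total allowed: 3 of 6.

3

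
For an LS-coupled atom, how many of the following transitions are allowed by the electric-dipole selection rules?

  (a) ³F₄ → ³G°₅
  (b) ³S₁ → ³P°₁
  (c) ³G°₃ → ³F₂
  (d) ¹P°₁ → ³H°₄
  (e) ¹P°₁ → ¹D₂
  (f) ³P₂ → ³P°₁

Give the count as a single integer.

5

(a) allowed
(b) allowed
(c) allowed
(d) forbidden (parity, ΔS, ΔL, ΔJ fail)
(e) allowed
(f) allowed
Total allowed: 5 of 6.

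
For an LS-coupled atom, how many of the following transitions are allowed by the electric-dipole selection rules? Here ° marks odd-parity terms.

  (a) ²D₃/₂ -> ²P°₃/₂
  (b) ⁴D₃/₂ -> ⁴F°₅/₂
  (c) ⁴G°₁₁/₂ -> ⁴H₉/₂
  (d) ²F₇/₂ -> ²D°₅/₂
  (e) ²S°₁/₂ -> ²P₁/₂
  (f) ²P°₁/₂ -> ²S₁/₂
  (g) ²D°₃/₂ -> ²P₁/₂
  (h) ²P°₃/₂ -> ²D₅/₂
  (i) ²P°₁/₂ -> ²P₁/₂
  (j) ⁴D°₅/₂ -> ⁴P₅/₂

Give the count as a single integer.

(a) allowed
(b) allowed
(c) allowed
(d) allowed
(e) allowed
(f) allowed
(g) allowed
(h) allowed
(i) allowed
(j) allowed
Total allowed: 10 of 10.

10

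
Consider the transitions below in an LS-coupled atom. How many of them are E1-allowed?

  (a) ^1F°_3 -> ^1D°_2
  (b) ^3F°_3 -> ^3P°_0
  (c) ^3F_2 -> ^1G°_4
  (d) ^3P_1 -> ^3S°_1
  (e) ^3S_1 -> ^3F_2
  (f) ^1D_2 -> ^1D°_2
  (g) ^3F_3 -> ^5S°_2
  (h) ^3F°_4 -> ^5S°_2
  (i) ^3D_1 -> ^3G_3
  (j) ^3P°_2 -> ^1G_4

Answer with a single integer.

2

(a) forbidden (parity fails)
(b) forbidden (parity, ΔL, ΔJ fail)
(c) forbidden (ΔS, ΔJ fail)
(d) allowed
(e) forbidden (parity, ΔL fail)
(f) allowed
(g) forbidden (ΔS, ΔL fail)
(h) forbidden (parity, ΔS, ΔL, ΔJ fail)
(i) forbidden (parity, ΔL, ΔJ fail)
(j) forbidden (ΔS, ΔL, ΔJ fail)
Total allowed: 2 of 10.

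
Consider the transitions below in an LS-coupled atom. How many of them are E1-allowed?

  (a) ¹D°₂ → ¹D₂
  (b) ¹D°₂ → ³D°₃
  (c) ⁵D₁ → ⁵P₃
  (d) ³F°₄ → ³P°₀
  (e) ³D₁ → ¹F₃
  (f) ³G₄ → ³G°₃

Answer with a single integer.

(a) allowed
(b) forbidden (parity, ΔS fail)
(c) forbidden (parity, ΔJ fail)
(d) forbidden (parity, ΔL, ΔJ fail)
(e) forbidden (parity, ΔS, ΔJ fail)
(f) allowed
Total allowed: 2 of 6.

2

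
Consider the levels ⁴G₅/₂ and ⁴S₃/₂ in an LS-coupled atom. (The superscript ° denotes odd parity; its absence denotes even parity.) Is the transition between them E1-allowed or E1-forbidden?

forbidden

Parity must change: even → even — fails.
ΔS = 0: S: 3/2 → 3/2 — ok.
ΔL = 0, ±1 (not L=0↔0): L: 4 → 0, ΔL = -4 — fails.
ΔJ = 0, ±1 (not J=0↔0): J: 5/2 → 3/2, ΔJ = -1 — ok.
Rule(s) violated: parity, ΔL.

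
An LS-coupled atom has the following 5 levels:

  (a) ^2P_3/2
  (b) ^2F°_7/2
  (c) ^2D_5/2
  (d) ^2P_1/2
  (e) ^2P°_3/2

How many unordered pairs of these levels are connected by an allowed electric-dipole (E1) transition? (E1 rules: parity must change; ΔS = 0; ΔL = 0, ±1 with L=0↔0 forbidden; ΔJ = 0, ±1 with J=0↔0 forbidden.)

(a)–(b): forbidden (ΔL, ΔJ).
(a)–(c): forbidden (parity).
(a)–(d): forbidden (parity).
(a)–(e): allowed.
(b)–(c): allowed.
(b)–(d): forbidden (ΔL, ΔJ).
(b)–(e): forbidden (parity, ΔL, ΔJ).
(c)–(d): forbidden (parity, ΔJ).
(c)–(e): allowed.
(d)–(e): allowed.
Allowed pairs: 4 of 10.

4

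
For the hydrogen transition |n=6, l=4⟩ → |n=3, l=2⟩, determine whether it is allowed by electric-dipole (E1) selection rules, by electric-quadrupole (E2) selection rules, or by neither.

Δl = 2 − 4 = -2; l_i + l_f = 6.
E1 (Δl = ±1): not satisfied.
E2 (Δl = 0,±2, l_i+l_f ≥ 2): satisfied.

E2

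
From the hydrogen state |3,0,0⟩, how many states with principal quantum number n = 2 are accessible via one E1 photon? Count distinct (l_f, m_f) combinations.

E1 requires Δl = ±1, so l_f ∈ {-1, 1}; with 0 ≤ l_f ≤ n_f−1 = 1, the allowed l_f values are {1}.
For l_f = 1: m_f ∈ {m_i−1, m_i, m_i+1} ∩ [−1, 1] = {-1, 0, 1} → 3 states.
Total: 3.

3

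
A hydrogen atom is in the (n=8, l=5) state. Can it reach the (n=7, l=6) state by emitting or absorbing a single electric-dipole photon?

Initial l = 5, final l = 6, so Δl = +1. E1 requires Δl = ±1: passes.
All E1 selection rules are satisfied.

allowed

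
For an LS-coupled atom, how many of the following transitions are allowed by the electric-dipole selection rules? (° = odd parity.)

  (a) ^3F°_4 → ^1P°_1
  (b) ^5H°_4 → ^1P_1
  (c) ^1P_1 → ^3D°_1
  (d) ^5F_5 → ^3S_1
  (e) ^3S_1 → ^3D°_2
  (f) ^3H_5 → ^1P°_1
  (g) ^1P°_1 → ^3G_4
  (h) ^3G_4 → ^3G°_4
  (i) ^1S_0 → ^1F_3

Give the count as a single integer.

1

(a) forbidden (parity, ΔS, ΔL, ΔJ fail)
(b) forbidden (ΔS, ΔL, ΔJ fail)
(c) forbidden (ΔS fails)
(d) forbidden (parity, ΔS, ΔL, ΔJ fail)
(e) forbidden (ΔL fails)
(f) forbidden (ΔS, ΔL, ΔJ fail)
(g) forbidden (ΔS, ΔL, ΔJ fail)
(h) allowed
(i) forbidden (parity, ΔL, ΔJ fail)
Total allowed: 1 of 9.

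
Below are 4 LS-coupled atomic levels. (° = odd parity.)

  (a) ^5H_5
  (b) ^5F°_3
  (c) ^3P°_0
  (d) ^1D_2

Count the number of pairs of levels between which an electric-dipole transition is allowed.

(a)–(b): forbidden (ΔL, ΔJ).
(a)–(c): forbidden (ΔS, ΔL, ΔJ).
(a)–(d): forbidden (parity, ΔS, ΔL, ΔJ).
(b)–(c): forbidden (parity, ΔS, ΔL, ΔJ).
(b)–(d): forbidden (ΔS).
(c)–(d): forbidden (ΔS, ΔJ).
Allowed pairs: 0 of 6.

0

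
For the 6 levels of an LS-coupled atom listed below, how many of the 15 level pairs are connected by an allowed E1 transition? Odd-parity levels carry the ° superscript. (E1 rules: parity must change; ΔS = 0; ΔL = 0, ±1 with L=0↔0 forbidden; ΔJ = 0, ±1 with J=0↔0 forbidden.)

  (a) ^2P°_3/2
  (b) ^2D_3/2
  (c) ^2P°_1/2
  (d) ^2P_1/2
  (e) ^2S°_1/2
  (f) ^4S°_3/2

(a)–(b): allowed.
(a)–(c): forbidden (parity).
(a)–(d): allowed.
(a)–(e): forbidden (parity).
(a)–(f): forbidden (parity, ΔS).
(b)–(c): allowed.
(b)–(d): forbidden (parity).
(b)–(e): forbidden (ΔL).
(b)–(f): forbidden (ΔS, ΔL).
(c)–(d): allowed.
(c)–(e): forbidden (parity).
(c)–(f): forbidden (parity, ΔS).
(d)–(e): allowed.
(d)–(f): forbidden (ΔS).
(e)–(f): forbidden (parity, ΔS, ΔL).
Allowed pairs: 5 of 15.

5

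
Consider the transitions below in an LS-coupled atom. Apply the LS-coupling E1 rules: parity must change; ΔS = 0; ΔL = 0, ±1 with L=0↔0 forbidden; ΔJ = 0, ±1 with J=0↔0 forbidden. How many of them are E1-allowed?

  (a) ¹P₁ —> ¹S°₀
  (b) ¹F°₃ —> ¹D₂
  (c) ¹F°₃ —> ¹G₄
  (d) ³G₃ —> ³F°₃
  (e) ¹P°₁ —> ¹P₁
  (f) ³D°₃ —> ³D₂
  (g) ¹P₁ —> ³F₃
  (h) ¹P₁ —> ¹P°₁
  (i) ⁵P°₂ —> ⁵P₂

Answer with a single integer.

8

(a) allowed
(b) allowed
(c) allowed
(d) allowed
(e) allowed
(f) allowed
(g) forbidden (parity, ΔS, ΔL, ΔJ fail)
(h) allowed
(i) allowed
Total allowed: 8 of 9.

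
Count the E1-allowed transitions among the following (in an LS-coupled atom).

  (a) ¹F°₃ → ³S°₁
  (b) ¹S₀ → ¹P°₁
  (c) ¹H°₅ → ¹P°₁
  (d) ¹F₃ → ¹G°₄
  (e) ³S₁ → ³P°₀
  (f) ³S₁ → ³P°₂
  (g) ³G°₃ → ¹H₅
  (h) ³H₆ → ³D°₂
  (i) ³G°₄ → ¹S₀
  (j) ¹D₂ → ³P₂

(a) forbidden (parity, ΔS, ΔL, ΔJ fail)
(b) allowed
(c) forbidden (parity, ΔL, ΔJ fail)
(d) allowed
(e) allowed
(f) allowed
(g) forbidden (ΔS, ΔJ fail)
(h) forbidden (ΔL, ΔJ fail)
(i) forbidden (ΔS, ΔL, ΔJ fail)
(j) forbidden (parity, ΔS fail)
Total allowed: 4 of 10.

4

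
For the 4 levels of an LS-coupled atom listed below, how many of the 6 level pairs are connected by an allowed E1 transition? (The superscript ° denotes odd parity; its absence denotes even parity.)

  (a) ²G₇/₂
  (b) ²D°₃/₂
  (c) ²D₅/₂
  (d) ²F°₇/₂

3

(a)–(b): forbidden (ΔL, ΔJ).
(a)–(c): forbidden (parity, ΔL).
(a)–(d): allowed.
(b)–(c): allowed.
(b)–(d): forbidden (parity, ΔJ).
(c)–(d): allowed.
Allowed pairs: 3 of 6.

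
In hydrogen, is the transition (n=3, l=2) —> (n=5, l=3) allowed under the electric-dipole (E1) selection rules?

l: 2 → 3 (Δl = +1). Δl = ±1 passes.
All E1 selection rules are satisfied.

allowed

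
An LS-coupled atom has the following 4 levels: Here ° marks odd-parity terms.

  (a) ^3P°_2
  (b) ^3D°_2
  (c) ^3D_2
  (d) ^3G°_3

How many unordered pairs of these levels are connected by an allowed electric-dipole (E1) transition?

(a)–(b): forbidden (parity).
(a)–(c): allowed.
(a)–(d): forbidden (parity, ΔL).
(b)–(c): allowed.
(b)–(d): forbidden (parity, ΔL).
(c)–(d): forbidden (ΔL).
Allowed pairs: 2 of 6.

2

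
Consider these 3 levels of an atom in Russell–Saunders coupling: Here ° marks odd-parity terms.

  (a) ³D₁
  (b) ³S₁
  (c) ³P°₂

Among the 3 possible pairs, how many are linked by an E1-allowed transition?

2

(a)–(b): forbidden (parity, ΔL).
(a)–(c): allowed.
(b)–(c): allowed.
Allowed pairs: 2 of 3.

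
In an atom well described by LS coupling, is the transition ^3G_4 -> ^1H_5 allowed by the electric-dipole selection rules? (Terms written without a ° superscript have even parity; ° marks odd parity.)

forbidden

Parity must change: even → even — violated.
ΔS = 0: S: 1 → 0 — violated.
ΔL = 0, ±1 (not L=0↔0): L: 4 → 5, ΔL = +1 — satisfied.
ΔJ = 0, ±1 (not J=0↔0): J: 4 → 5, ΔJ = +1 — satisfied.
Rule(s) violated: parity, ΔS.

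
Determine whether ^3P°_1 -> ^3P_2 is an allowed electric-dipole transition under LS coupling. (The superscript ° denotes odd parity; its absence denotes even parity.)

ΔS = 0: S: 1 → 1 — satisfied.
ΔL = 0, ±1 (not L=0↔0): L: 1 → 1, ΔL = +0 — satisfied.
Parity must change: odd → even — satisfied.
ΔJ = 0, ±1 (not J=0↔0): J: 1 → 2, ΔJ = +1 — satisfied.
All four E1 rules are satisfied.

allowed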